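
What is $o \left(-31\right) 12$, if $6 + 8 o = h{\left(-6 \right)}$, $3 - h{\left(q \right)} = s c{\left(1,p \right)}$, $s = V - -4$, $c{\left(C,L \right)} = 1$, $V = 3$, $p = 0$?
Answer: $465$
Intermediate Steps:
$s = 7$ ($s = 3 - -4 = 3 + 4 = 7$)
$h{\left(q \right)} = -4$ ($h{\left(q \right)} = 3 - 7 \cdot 1 = 3 - 7 = -4$)
$o = - \frac{5}{4}$ ($o = - \frac{3}{4} + \frac{1}{8} \left(-4\right) = - \frac{3}{4} - \frac{1}{2} = - \frac{5}{4} \approx -1.25$)
$o \left(-31\right) 12 = \left(- \frac{5}{4}\right) \left(-31\right) 12 = \frac{155}{4} \cdot 12 = 465$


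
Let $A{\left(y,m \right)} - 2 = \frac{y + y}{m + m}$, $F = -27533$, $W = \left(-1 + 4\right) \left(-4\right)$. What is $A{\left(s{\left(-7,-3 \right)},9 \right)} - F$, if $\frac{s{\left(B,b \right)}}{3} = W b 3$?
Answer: $27571$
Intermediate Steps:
$W = -12$ ($W = 3 \left(-4\right) = -12$)
$s{\left(B,b \right)} = - 108 b$ ($s{\left(B,b \right)} = 3 - 12 b 3 = 3 \left(- 36 b\right) = - 108 b$)
$A{\left(y,m \right)} = 2 + \frac{y}{m}$ ($A{\left(y,m \right)} = 2 + \frac{y + y}{m + m} = 2 + \frac{2 y}{2 m} = 2 + 2 y \frac{1}{2 m} = 2 + \frac{y}{m}$)
$A{\left(s{\left(-7,-3 \right)},9 \right)} - F = \left(2 + \frac{\left(-108\right) \left(-3\right)}{9}\right) - -27533 = \left(2 + 324 \cdot \frac{1}{9}\right) + 27533 = \left(2 + 36\right) + 27533 = 38 + 27533 = 27571$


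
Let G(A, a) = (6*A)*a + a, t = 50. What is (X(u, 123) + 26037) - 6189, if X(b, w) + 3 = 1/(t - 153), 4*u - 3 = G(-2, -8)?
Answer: 2044034/103 ≈ 19845.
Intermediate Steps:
G(A, a) = a + 6*A*a (G(A, a) = 6*A*a + a = a + 6*A*a)
u = 91/4 (u = 3/4 + (-8*(1 + 6*(-2)))/4 = 3/4 + (-8*(1 - 12))/4 = 3/4 + (-8*(-11))/4 = 3/4 + (1/4)*88 = 3/4 + 22 = 91/4 ≈ 22.750)
X(b, w) = -310/103 (X(b, w) = -3 + 1/(50 - 153) = -3 + 1/(-103) = -3 - 1/103 = -310/103)
(X(u, 123) + 26037) - 6189 = (-310/103 + 26037) - 6189 = 2681501/103 - 6189 = 2044034/103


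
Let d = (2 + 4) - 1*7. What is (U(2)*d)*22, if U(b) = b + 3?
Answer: -110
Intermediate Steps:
U(b) = 3 + b
d = -1 (d = 6 - 7 = -1)
(U(2)*d)*22 = ((3 + 2)*(-1))*22 = (5*(-1))*22 = -5*22 = -110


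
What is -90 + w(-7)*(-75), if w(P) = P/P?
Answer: -165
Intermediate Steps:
w(P) = 1
-90 + w(-7)*(-75) = -90 + 1*(-75) = -90 - 75 = -165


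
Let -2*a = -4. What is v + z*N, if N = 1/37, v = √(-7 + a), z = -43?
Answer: -43/37 + I*√5 ≈ -1.1622 + 2.2361*I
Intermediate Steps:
a = 2 (a = -½*(-4) = 2)
v = I*√5 (v = √(-7 + 2) = √(-5) = I*√5 ≈ 2.2361*I)
N = 1/37 ≈ 0.027027
v + z*N = I*√5 - 43*1/37 = I*√5 - 43/37 = -43/37 + I*√5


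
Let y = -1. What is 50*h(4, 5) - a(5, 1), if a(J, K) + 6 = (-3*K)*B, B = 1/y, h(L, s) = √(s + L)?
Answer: 153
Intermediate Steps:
h(L, s) = √(L + s)
B = -1 (B = 1/(-1) = -1)
a(J, K) = -6 + 3*K (a(J, K) = -6 - 3*K*(-1) = -6 + 3*K)
50*h(4, 5) - a(5, 1) = 50*√(4 + 5) - (-6 + 3*1) = 50*√9 - (-6 + 3) = 50*3 - 1*(-3) = 150 + 3 = 153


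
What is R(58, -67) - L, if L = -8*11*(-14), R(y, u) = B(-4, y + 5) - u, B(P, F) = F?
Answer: -1102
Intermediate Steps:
R(y, u) = 5 + y - u (R(y, u) = (y + 5) - u = (5 + y) - u = 5 + y - u)
L = 1232 (L = -88*(-14) = 1232)
R(58, -67) - L = (5 + 58 - 1*(-67)) - 1*1232 = (5 + 58 + 67) - 1232 = 130 - 1232 = -1102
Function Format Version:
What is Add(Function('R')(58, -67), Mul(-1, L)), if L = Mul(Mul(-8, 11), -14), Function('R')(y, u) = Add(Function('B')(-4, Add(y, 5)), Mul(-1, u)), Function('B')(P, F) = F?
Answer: -1102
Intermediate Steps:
Function('R')(y, u) = Add(5, y, Mul(-1, u)) (Function('R')(y, u) = Add(Add(y, 5), Mul(-1, u)) = Add(Add(5, y), Mul(-1, u)) = Add(5, y, Mul(-1, u)))
L = 1232 (L = Mul(-88, -14) = 1232)
Add(Function('R')(58, -67), Mul(-1, L)) = Add(Add(5, 58, Mul(-1, -67)), Mul(-1, 1232)) = Add(Add(5, 58, 67), -1232) = Add(130, -1232) = -1102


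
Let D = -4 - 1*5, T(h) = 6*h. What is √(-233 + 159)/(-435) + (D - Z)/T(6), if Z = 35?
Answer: -11/9 - I*√74/435 ≈ -1.2222 - 0.019775*I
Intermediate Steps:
D = -9 (D = -4 - 5 = -9)
√(-233 + 159)/(-435) + (D - Z)/T(6) = √(-233 + 159)/(-435) + (-9 - 1*35)/((6*6)) = √(-74)*(-1/435) + (-9 - 35)/36 = (I*√74)*(-1/435) - 44*1/36 = -I*√74/435 - 11/9 = -11/9 - I*√74/435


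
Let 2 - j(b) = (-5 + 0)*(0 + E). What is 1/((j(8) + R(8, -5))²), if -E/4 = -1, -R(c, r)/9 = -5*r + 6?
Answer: 1/66049 ≈ 1.5140e-5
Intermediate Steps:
R(c, r) = -54 + 45*r (R(c, r) = -9*(-5*r + 6) = -9*(6 - 5*r) = -54 + 45*r)
E = 4 (E = -4*(-1) = 4)
j(b) = 22 (j(b) = 2 - (-5 + 0)*(0 + 4) = 2 - (-5)*4 = 2 - 1*(-20) = 2 + 20 = 22)
1/((j(8) + R(8, -5))²) = 1/((22 + (-54 + 45*(-5)))²) = 1/((22 + (-54 - 225))²) = 1/((22 - 279)²) = 1/((-257)²) = 1/66049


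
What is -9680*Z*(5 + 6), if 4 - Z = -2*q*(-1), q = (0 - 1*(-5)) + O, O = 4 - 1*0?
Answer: 1490720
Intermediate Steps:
O = 4 (O = 4 + 0 = 4)
q = 9 (q = (0 - 1*(-5)) + 4 = (0 + 5) + 4 = 5 + 4 = 9)
Z = -14 (Z = 4 - (-2*9)*(-1) = 4 - (-18)*(-1) = 4 - 1*18 = 4 - 18 = -14)
-9680*Z*(5 + 6) = -(-135520)*(5 + 6) = -(-135520)*11 = -9680*(-154) = 1490720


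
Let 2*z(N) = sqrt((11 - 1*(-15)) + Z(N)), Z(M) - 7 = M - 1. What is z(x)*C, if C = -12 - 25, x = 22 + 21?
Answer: -185*sqrt(3)/2 ≈ -160.21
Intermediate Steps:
Z(M) = 6 + M (Z(M) = 7 + (M - 1) = 7 + (-1 + M) = 6 + M)
x = 43
C = -37
z(N) = sqrt(32 + N)/2 (z(N) = sqrt((11 - 1*(-15)) + (6 + N))/2 = sqrt((11 + 15) + (6 + N))/2 = sqrt(26 + (6 + N))/2 = sqrt(32 + N)/2)
z(x)*C = (sqrt(32 + 43)/2)*(-37) = (sqrt(75)/2)*(-37) = ((5*sqrt(3))/2)*(-37) = (5*sqrt(3)/2)*(-37) = -185*sqrt(3)/2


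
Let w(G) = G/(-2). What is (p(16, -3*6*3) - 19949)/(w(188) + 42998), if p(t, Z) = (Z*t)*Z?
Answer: 26707/42904 ≈ 0.62248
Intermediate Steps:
w(G) = -G/2 (w(G) = G*(-1/2) = -G/2)
p(t, Z) = t*Z**2
(p(16, -3*6*3) - 19949)/(w(188) + 42998) = (16*(-3*6*3)**2 - 19949)/(-1/2*188 + 42998) = (16*(-18*3)**2 - 19949)/(-94 + 42998) = (16*(-54)**2 - 19949)/42904 = (16*2916 - 19949)*(1/42904) = (46656 - 19949)*(1/42904) = 26707*(1/42904) = 26707/42904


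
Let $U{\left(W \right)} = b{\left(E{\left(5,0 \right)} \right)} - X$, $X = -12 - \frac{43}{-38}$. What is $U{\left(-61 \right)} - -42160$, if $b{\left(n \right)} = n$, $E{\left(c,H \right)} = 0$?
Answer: $\frac{1602493}{38} \approx 42171.0$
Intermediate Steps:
$X = - \frac{413}{38}$ ($X = -12 - - \frac{43}{38} = -12 + \frac{43}{38} = - \frac{413}{38} \approx -10.868$)
$U{\left(W \right)} = \frac{413}{38}$ ($U{\left(W \right)} = 0 - - \frac{413}{38} = 0 + \frac{413}{38} = \frac{413}{38}$)
$U{\left(-61 \right)} - -42160 = \frac{413}{38} - -42160 = \frac{413}{38} + 42160 = \frac{1602493}{38}$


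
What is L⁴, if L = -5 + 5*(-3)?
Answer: 160000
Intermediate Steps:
L = -20 (L = -5 - 15 = -20)
L⁴ = (-20)⁴ = 160000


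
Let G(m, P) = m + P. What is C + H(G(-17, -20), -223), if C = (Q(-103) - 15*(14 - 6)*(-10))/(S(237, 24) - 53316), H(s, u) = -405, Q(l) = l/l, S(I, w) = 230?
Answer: -21501031/53086 ≈ -405.02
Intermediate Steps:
G(m, P) = P + m
Q(l) = 1
C = -1201/53086 (C = (1 - 15*(14 - 6)*(-10))/(230 - 53316) = (1 - 15*8*(-10))/(-53086) = (1 - 120*(-10))*(-1/53086) = (1 + 1200)*(-1/53086) = 1201*(-1/53086) = -1201/53086 ≈ -0.022624)
C + H(G(-17, -20), -223) = -1201/53086 - 405 = -21501031/53086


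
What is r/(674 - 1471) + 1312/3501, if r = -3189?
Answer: 12210353/2790297 ≈ 4.3760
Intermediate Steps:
r/(674 - 1471) + 1312/3501 = -3189/(674 - 1471) + 1312/3501 = -3189/(-797) + 1312*(1/3501) = -3189*(-1/797) + 1312/3501 = 3189/797 + 1312/3501 = 12210353/2790297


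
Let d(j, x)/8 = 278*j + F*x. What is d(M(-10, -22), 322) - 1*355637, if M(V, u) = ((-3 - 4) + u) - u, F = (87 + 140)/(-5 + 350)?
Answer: -5542651/15 ≈ -3.6951e+5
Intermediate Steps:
F = 227/345 ≈ 0.65797
M(V, u) = -7 (M(V, u) = (-7 + u) - u = -7)
d(j, x) = 2224*j + 1816*x/345 (d(j, x) = 8*(278*j + 227*x/345) = 2224*j + 1816*x/345)
d(M(-10, -22), 322) - 1*355637 = (2224*(-7) + (1816/345)*322) - 1*355637 = (-15568 + 25424/15) - 355637 = -208096/15 - 355637 = -5542651/15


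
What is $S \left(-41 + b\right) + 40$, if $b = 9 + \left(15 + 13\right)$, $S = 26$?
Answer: $-64$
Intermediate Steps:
$b = 37$ ($b = 9 + 28 = 37$)
$S \left(-41 + b\right) + 40 = 26 \left(-41 + 37\right) + 40 = 26 \left(-4\right) + 40 = -104 + 40 = -64$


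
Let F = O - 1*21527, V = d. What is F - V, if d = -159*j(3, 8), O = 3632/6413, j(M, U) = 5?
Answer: -132950684/6413 ≈ -20731.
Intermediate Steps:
O = 3632/6413 (O = 3632*(1/6413) = 3632/6413 ≈ 0.56635)
d = -795 (d = -159*5 = -795)
V = -795
F = -138049019/6413 (F = 3632/6413 - 1*21527 = 3632/6413 - 21527 = -138049019/6413 ≈ -21526.)
F - V = -138049019/6413 - 1*(-795) = -138049019/6413 + 795 = -132950684/6413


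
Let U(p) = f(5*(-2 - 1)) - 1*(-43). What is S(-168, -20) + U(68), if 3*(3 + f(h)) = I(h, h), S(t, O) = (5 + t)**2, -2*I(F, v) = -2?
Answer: 79828/3 ≈ 26609.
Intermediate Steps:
I(F, v) = 1 (I(F, v) = -1/2*(-2) = 1)
f(h) = -8/3 (f(h) = -3 + (1/3)*1 = -3 + 1/3 = -8/3)
U(p) = 121/3 (U(p) = -8/3 - 1*(-43) = -8/3 + 43 = 121/3)
S(-168, -20) + U(68) = (5 - 168)**2 + 121/3 = (-163)**2 + 121/3 = 26569 + 121/3 = 79828/3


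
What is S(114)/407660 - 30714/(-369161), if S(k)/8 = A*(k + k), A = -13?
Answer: 941830902/37623043315 ≈ 0.025033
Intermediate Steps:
S(k) = -208*k (S(k) = 8*(-13*(k + k)) = 8*(-26*k) = -208*k)
S(114)/407660 - 30714/(-369161) = -208*114/407660 - 30714/(-369161) = -23712*1/407660 - 30714*(-1/369161) = -5928/101915 + 30714/369161 = 941830902/37623043315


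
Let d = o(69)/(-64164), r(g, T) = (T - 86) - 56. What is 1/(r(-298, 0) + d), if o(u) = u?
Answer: -21388/3037119 ≈ -0.0070422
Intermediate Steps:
r(g, T) = -142 + T (r(g, T) = (-86 + T) - 56 = -142 + T)
d = -23/21388 (d = 69/(-64164) = 69*(-1/64164) = -23/21388 ≈ -0.0010754)
1/(r(-298, 0) + d) = 1/((-142 + 0) - 23/21388) = 1/(-142 - 23/21388) = 1/(-3037119/21388) = -21388/3037119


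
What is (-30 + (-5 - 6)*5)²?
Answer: 7225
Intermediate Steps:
(-30 + (-5 - 6)*5)² = (-30 - 11*5)² = (-30 - 55)² = (-85)² = 7225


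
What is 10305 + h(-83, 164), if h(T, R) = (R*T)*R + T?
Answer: -2222146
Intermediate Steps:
h(T, R) = T + T*R² (h(T, R) = T*R² + T = T + T*R²)
10305 + h(-83, 164) = 10305 - 83*(1 + 164²) = 10305 - 83*(1 + 26896) = 10305 - 83*26897 = 10305 - 2232451 = -2222146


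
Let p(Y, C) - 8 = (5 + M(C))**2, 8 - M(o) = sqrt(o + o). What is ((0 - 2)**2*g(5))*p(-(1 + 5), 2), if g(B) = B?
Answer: 2580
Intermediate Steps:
M(o) = 8 - sqrt(2)*sqrt(o) (M(o) = 8 - sqrt(o + o) = 8 - sqrt(2*o) = 8 - sqrt(2)*sqrt(o))
p(Y, C) = 8 + (13 - sqrt(2)*sqrt(C))**2 (p(Y, C) = 8 + (5 + (8 - sqrt(2)*sqrt(C)))**2 = 8 + (13 - sqrt(2)*sqrt(C))**2)
((0 - 2)**2*g(5))*p(-(1 + 5), 2) = ((0 - 2)**2*5)*(8 + (-13 + sqrt(2)*sqrt(2))**2) = ((-2)**2*5)*(8 + (-13 + 2)**2) = (4*5)*(8 + (-11)**2) = 20*(8 + 121) = 20*129 = 2580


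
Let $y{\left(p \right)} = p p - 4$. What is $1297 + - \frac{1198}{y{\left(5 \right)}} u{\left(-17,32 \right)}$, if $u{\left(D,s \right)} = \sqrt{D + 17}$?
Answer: $1297$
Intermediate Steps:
$y{\left(p \right)} = -4 + p^{2}$ ($y{\left(p \right)} = p^{2} - 4 = -4 + p^{2}$)
$u{\left(D,s \right)} = \sqrt{17 + D}$
$1297 + - \frac{1198}{y{\left(5 \right)}} u{\left(-17,32 \right)} = 1297 + - \frac{1198}{-4 + 5^{2}} \sqrt{17 - 17} = 1297 + - \frac{1198}{-4 + 25} \sqrt{0} = 1297 + - \frac{1198}{21} \cdot 0 = 1297 + \left(-1198\right) \frac{1}{21} \cdot 0 = 1297 - 0 = 1297 + 0 = 1297$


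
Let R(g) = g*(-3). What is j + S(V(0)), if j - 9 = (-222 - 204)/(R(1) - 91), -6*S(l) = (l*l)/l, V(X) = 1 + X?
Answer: 3769/282 ≈ 13.365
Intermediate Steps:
R(g) = -3*g
S(l) = -l/6 (S(l) = -l*l/(6*l) = -l**2/(6*l) = -l/6)
j = 636/47 (j = 9 + (-222 - 204)/(-3*1 - 91) = 9 - 426/(-3 - 91) = 9 - 426/(-94) = 9 - 426*(-1/94) = 9 + 213/47 = 636/47 ≈ 13.532)
j + S(V(0)) = 636/47 - (1 + 0)/6 = 636/47 - 1/6*1 = 636/47 - 1/6 = 3769/282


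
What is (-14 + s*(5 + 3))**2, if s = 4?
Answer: 324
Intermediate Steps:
(-14 + s*(5 + 3))**2 = (-14 + 4*(5 + 3))**2 = (-14 + 4*8)**2 = (-14 + 32)**2 = 18**2 = 324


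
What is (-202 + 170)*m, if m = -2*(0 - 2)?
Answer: -128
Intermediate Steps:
m = 4 (m = -2*(-2) = 4)
(-202 + 170)*m = (-202 + 170)*4 = -32*4 = -128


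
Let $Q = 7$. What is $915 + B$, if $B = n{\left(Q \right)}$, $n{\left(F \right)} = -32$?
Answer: $883$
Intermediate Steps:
$B = -32$
$915 + B = 915 - 32 = 883$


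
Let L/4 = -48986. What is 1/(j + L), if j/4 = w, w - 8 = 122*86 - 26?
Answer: -1/154048 ≈ -6.4915e-6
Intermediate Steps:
w = 10474 (w = 8 + (122*86 - 26) = 8 + (10492 - 26) = 8 + 10466 = 10474)
j = 41896 (j = 4*10474 = 41896)
L = -195944 (L = 4*(-48986) = -195944)
1/(j + L) = 1/(41896 - 195944) = 1/(-154048) = -1/154048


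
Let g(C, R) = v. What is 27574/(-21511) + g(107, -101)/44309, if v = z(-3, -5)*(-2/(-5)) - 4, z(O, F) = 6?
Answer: -6109053918/4765654495 ≈ -1.2819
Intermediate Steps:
v = -8/5 (v = 6*(-2/(-5)) - 4 = 6*(-2*(-⅕)) - 4 = 6*(⅖) - 4 = 12/5 - 4 = -8/5 ≈ -1.6000)
g(C, R) = -8/5
27574/(-21511) + g(107, -101)/44309 = 27574/(-21511) - 8/5/44309 = 27574*(-1/21511) - 8/5*1/44309 = -27574/21511 - 8/221545 = -6109053918/4765654495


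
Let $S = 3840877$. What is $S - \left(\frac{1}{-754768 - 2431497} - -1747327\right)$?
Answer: $\frac{6670605090751}{3186265} \approx 2.0936 \cdot 10^{6}$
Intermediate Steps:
$S - \left(\frac{1}{-754768 - 2431497} - -1747327\right) = 3840877 - \left(\frac{1}{-754768 - 2431497} - -1747327\right) = 3840877 - \left(\frac{1}{-3186265} + 1747327\right) = 3840877 - \left(- \frac{1}{3186265} + 1747327\right) = 3840877 - \frac{5567446863654}{3186265} = \frac{6670605090751}{3186265}$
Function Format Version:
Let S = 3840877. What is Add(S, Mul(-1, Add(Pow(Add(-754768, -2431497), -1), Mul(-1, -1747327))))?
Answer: Rational(6670605090751, 3186265) ≈ 2.0936e+6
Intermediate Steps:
Add(S, Mul(-1, Add(Pow(Add(-754768, -2431497), -1), Mul(-1, -1747327)))) = Add(3840877, Mul(-1, Add(Pow(Add(-754768, -2431497), -1), Mul(-1, -1747327)))) = Add(3840877, Mul(-1, Add(Pow(-3186265, -1), 1747327))) = Add(3840877, Mul(-1, Add(Rational(-1, 3186265), 1747327))) = Add(3840877, Mul(-1, Rational(5567446863654, 3186265))) = Add(3840877, Rational(-5567446863654, 3186265)) = Rational(6670605090751, 3186265)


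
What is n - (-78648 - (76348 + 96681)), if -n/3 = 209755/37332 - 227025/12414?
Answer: 6480814675027/25746636 ≈ 2.5172e+5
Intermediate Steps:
n = 978566455/25746636 (n = -3*(209755/37332 - 227025/12414) = -3*(209755*(1/37332) - 227025*1/12414) = -3*(209755/37332 - 75675/4138) = -3*(-978566455/77239908) = 978566455/25746636 ≈ 38.008)
n - (-78648 - (76348 + 96681)) = 978566455/25746636 - (-78648 - (76348 + 96681)) = 978566455/25746636 - (-78648 - 1*173029) = 978566455/25746636 - (-78648 - 173029) = 978566455/25746636 - 1*(-251677) = 978566455/25746636 + 251677 = 6480814675027/25746636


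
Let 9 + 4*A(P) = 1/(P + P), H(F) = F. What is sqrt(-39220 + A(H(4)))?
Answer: I*sqrt(2510222)/8 ≈ 198.05*I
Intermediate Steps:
A(P) = -9/4 + 1/(8*P) (A(P) = -9/4 + 1/(4*(P + P)) = -9/4 + 1/(4*((2*P))) = -9/4 + (1/(2*P))/4 = -9/4 + 1/(8*P))
sqrt(-39220 + A(H(4))) = sqrt(-39220 + (1/8)*(1 - 18*4)/4) = sqrt(-39220 + (1/8)*(1/4)*(1 - 72)) = sqrt(-39220 + (1/8)*(1/4)*(-71)) = sqrt(-39220 - 71/32) = sqrt(-1255111/32) = I*sqrt(2510222)/8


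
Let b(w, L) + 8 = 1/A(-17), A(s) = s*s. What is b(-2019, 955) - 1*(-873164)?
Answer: 252342085/289 ≈ 8.7316e+5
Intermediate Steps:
A(s) = s²
b(w, L) = -2311/289 (b(w, L) = -8 + 1/((-17)²) = -8 + 1/289 = -2311/289)
b(-2019, 955) - 1*(-873164) = -2311/289 - 1*(-873164) = -2311/289 + 873164 = 252342085/289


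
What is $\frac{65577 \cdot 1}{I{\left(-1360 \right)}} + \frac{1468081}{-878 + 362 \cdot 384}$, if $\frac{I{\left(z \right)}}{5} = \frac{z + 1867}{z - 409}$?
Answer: $- \frac{1068009836757}{23343970} \approx -45751.0$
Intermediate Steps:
$I{\left(z \right)} = \frac{5 \left(1867 + z\right)}{-409 + z}$ ($I{\left(z \right)} = 5 \frac{z + 1867}{z - 409} = 5 \frac{1867 + z}{-409 + z} = \frac{5 \left(1867 + z\right)}{-409 + z}$)
$\frac{65577 \cdot 1}{I{\left(-1360 \right)}} + \frac{1468081}{-878 + 362 \cdot 384} = \frac{65577 \cdot 1}{5 \frac{1}{-409 - 1360} \left(1867 - 1360\right)} + \frac{1468081}{-878 + 362 \cdot 384} = \frac{65577}{5 \frac{1}{-1769} \cdot 507} + \frac{1468081}{-878 + 139008} = \frac{65577}{5 \left(- \frac{1}{1769}\right) 507} + \frac{1468081}{138130} = \frac{65577}{- \frac{2535}{1769}} + 1468081 \cdot \frac{1}{138130} = 65577 \left(- \frac{1769}{2535}\right) + \frac{1468081}{138130} = - \frac{38668571}{845} + \frac{1468081}{138130} = - \frac{1068009836757}{23343970}$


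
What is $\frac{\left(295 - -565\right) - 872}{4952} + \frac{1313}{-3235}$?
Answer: $- \frac{1635199}{4004930} \approx -0.4083$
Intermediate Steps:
$\frac{\left(295 - -565\right) - 872}{4952} + \frac{1313}{-3235} = \left(\left(295 + 565\right) - 872\right) \frac{1}{4952} + 1313 \left(- \frac{1}{3235}\right) = \left(860 - 872\right) \frac{1}{4952} - \frac{1313}{3235} = \left(-12\right) \frac{1}{4952} - \frac{1313}{3235} = - \frac{3}{1238} - \frac{1313}{3235} = - \frac{1635199}{4004930}$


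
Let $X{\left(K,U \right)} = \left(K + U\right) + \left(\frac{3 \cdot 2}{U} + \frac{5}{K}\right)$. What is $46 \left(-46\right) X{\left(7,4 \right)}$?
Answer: $- \frac{195730}{7} \approx -27961.0$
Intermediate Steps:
$X{\left(K,U \right)} = K + U + \frac{5}{K} + \frac{6}{U}$ ($X{\left(K,U \right)} = \left(K + U\right) + \left(\frac{6}{U} + \frac{5}{K}\right) = \left(K + U\right) + \left(\frac{5}{K} + \frac{6}{U}\right) = K + U + \frac{5}{K} + \frac{6}{U}$)
$46 \left(-46\right) X{\left(7,4 \right)} = 46 \left(-46\right) \left(7 + 4 + \frac{5}{7} + \frac{6}{4}\right) = - 2116 \left(7 + 4 + 5 \cdot \frac{1}{7} + 6 \cdot \frac{1}{4}\right) = - 2116 \left(7 + 4 + \frac{5}{7} + \frac{3}{2}\right) = \left(-2116\right) \frac{185}{14} = - \frac{195730}{7}$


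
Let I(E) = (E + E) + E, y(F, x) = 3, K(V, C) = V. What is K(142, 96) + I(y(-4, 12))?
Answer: 151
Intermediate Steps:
I(E) = 3*E (I(E) = 2*E + E = 3*E)
K(142, 96) + I(y(-4, 12)) = 142 + 3*3 = 142 + 9 = 151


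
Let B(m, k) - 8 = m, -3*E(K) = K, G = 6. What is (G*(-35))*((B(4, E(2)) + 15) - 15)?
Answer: -2520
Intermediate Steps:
E(K) = -K/3
B(m, k) = 8 + m
(G*(-35))*((B(4, E(2)) + 15) - 15) = (6*(-35))*(((8 + 4) + 15) - 15) = -210*((12 + 15) - 15) = -210*(27 - 15) = -210*12 = -2520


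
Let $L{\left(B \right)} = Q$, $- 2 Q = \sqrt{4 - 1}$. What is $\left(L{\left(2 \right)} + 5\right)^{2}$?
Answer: $\frac{\left(10 - \sqrt{3}\right)^{2}}{4} \approx 17.09$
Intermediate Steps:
$Q = - \frac{\sqrt{3}}{2}$ ($Q = - \frac{\sqrt{4 - 1}}{2} = - \frac{\sqrt{3}}{2} \approx -0.86602$)
$L{\left(B \right)} = - \frac{\sqrt{3}}{2}$
$\left(L{\left(2 \right)} + 5\right)^{2} = \left(- \frac{\sqrt{3}}{2} + 5\right)^{2} = \left(5 - \frac{\sqrt{3}}{2}\right)^{2}$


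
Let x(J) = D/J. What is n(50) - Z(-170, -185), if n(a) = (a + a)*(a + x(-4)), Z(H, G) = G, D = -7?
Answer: 5360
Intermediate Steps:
x(J) = -7/J
n(a) = 2*a*(7/4 + a) (n(a) = (a + a)*(a - 7/(-4)) = (2*a)*(a - 7*(-1/4)) = (2*a)*(a + 7/4) = (2*a)*(7/4 + a) = 2*a*(7/4 + a))
n(50) - Z(-170, -185) = (1/2)*50*(7 + 4*50) - 1*(-185) = (1/2)*50*(7 + 200) + 185 = (1/2)*50*207 + 185 = 5175 + 185 = 5360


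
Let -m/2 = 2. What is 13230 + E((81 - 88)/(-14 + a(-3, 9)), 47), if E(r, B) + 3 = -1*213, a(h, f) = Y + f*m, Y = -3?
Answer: 13014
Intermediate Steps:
m = -4 (m = -2*2 = -4)
a(h, f) = -3 - 4*f (a(h, f) = -3 + f*(-4) = -3 - 4*f)
E(r, B) = -216 (E(r, B) = -3 - 1*213 = -3 - 213 = -216)
13230 + E((81 - 88)/(-14 + a(-3, 9)), 47) = 13230 - 216 = 13014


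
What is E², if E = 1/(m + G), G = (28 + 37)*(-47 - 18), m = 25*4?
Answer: 1/17015625 ≈ 5.8770e-8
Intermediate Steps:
m = 100
G = -4225 (G = 65*(-65) = -4225)
E = -1/4125 (E = 1/(100 - 4225) = 1/(-4125) = -1/4125 ≈ -0.00024242)
E² = (-1/4125)² = 1/17015625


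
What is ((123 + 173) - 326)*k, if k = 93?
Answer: -2790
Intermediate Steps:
((123 + 173) - 326)*k = ((123 + 173) - 326)*93 = (296 - 326)*93 = -30*93 = -2790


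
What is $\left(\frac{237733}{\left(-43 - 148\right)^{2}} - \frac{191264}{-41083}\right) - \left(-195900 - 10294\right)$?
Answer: $\frac{309049779715885}{1498748923} \approx 2.0621 \cdot 10^{5}$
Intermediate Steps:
$\left(\frac{237733}{\left(-43 - 148\right)^{2}} - \frac{191264}{-41083}\right) - \left(-195900 - 10294\right) = \left(\frac{237733}{\left(-191\right)^{2}} - - \frac{191264}{41083}\right) - -206194 = \left(\frac{237733}{36481} + \frac{191264}{41083}\right) + 206194 = \frac{16744286823}{1498748923} + 206194 = \frac{309049779715885}{1498748923}$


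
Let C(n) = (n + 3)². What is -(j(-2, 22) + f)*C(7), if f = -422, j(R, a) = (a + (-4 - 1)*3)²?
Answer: 37300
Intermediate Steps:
j(R, a) = (-15 + a)² (j(R, a) = (a - 5*3)² = (a - 15)² = (-15 + a)²)
C(n) = (3 + n)²
-(j(-2, 22) + f)*C(7) = -((-15 + 22)² - 422)*(3 + 7)² = -(7² - 422)*10² = -(49 - 422)*100 = -(-373)*100 = -1*(-37300) = 37300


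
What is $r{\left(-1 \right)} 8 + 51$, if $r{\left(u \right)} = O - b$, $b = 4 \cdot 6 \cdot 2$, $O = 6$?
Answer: $-285$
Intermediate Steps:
$b = 48$ ($b = 24 \cdot 2 = 48$)
$r{\left(u \right)} = -42$ ($r{\left(u \right)} = 6 - 48 = -42$)
$r{\left(-1 \right)} 8 + 51 = \left(-42\right) 8 + 51 = -336 + 51 = -285$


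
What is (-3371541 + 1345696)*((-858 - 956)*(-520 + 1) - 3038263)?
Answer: 4247785718465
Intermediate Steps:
(-3371541 + 1345696)*((-858 - 956)*(-520 + 1) - 3038263) = -2025845*(-1814*(-519) - 3038263) = -2025845*(941466 - 3038263) = -2025845*(-2096797) = 4247785718465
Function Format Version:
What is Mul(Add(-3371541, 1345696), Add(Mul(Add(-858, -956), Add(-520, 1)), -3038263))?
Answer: 4247785718465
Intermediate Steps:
Mul(Add(-3371541, 1345696), Add(Mul(Add(-858, -956), Add(-520, 1)), -3038263)) = Mul(-2025845, Add(Mul(-1814, -519), -3038263)) = Mul(-2025845, Add(941466, -3038263)) = Mul(-2025845, -2096797) = 4247785718465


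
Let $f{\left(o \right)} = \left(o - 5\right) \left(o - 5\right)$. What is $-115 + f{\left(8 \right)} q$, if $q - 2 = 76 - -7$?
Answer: $650$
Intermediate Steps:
$f{\left(o \right)} = \left(-5 + o\right)^{2}$ ($f{\left(o \right)} = \left(-5 + o\right) \left(-5 + o\right) = \left(-5 + o\right)^{2}$)
$q = 85$ ($q = 2 + \left(76 - -7\right) = 2 + \left(76 + 7\right) = 2 + 83 = 85$)
$-115 + f{\left(8 \right)} q = -115 + \left(-5 + 8\right)^{2} \cdot 85 = -115 + 3^{2} \cdot 85 = -115 + 9 \cdot 85 = -115 + 765 = 650$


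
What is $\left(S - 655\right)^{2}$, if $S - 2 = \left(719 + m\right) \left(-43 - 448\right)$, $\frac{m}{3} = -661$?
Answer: $384364040841$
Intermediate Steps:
$m = -1983$ ($m = 3 \left(-661\right) = -1983$)
$S = 620626$ ($S = 2 + \left(719 - 1983\right) \left(-43 - 448\right) = 2 - -620624 = 2 + 620624 = 620626$)
$\left(S - 655\right)^{2} = \left(620626 - 655\right)^{2} = 619971^{2} = 384364040841$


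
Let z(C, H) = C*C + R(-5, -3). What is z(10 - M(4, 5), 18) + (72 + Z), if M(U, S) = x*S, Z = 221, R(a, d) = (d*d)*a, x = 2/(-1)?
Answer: 648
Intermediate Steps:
x = -2 (x = 2*(-1) = -2)
R(a, d) = a*d² (R(a, d) = d²*a = a*d²)
M(U, S) = -2*S
z(C, H) = -45 + C² (z(C, H) = C*C - 5*(-3)² = C² - 5*9 = C² - 45 = -45 + C²)
z(10 - M(4, 5), 18) + (72 + Z) = (-45 + (10 - (-2)*5)²) + (72 + 221) = (-45 + (10 - 1*(-10))²) + 293 = (-45 + (10 + 10)²) + 293 = (-45 + 20²) + 293 = (-45 + 400) + 293 = 355 + 293 = 648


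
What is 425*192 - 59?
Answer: 81541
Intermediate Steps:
425*192 - 59 = 81600 - 59 = 81541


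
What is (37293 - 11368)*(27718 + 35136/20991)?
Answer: 5028271916150/6997 ≈ 7.1863e+8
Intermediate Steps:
(37293 - 11368)*(27718 + 35136/20991) = 25925*(27718 + 35136*(1/20991)) = 25925*(27718 + 11712/6997) = 25925*(193954558/6997) = 5028271916150/6997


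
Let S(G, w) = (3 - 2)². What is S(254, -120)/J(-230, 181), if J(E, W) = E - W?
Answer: -1/411 ≈ -0.0024331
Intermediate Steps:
S(G, w) = 1 (S(G, w) = 1² = 1)
S(254, -120)/J(-230, 181) = 1/(-230 - 1*181) = 1/(-230 - 181) = 1/(-411) = 1*(-1/411) = -1/411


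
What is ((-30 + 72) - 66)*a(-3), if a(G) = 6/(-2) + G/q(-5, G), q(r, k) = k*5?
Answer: 336/5 ≈ 67.200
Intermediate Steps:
q(r, k) = 5*k
a(G) = -14/5 (a(G) = 6/(-2) + G/((5*G)) = 6*(-½) + G*(1/(5*G)) = -3 + ⅕ = -14/5)
((-30 + 72) - 66)*a(-3) = ((-30 + 72) - 66)*(-14/5) = (42 - 66)*(-14/5) = -24*(-14/5) = 336/5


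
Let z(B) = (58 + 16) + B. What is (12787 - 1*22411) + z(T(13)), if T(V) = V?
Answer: -9537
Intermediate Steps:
z(B) = 74 + B
(12787 - 1*22411) + z(T(13)) = (12787 - 1*22411) + (74 + 13) = (12787 - 22411) + 87 = -9624 + 87 = -9537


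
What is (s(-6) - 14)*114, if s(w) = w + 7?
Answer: -1482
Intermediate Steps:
s(w) = 7 + w
(s(-6) - 14)*114 = ((7 - 6) - 14)*114 = (1 - 14)*114 = -13*114 = -1482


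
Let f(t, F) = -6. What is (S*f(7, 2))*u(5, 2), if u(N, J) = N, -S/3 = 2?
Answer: 180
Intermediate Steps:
S = -6 (S = -3*2 = -6)
(S*f(7, 2))*u(5, 2) = -6*(-6)*5 = 36*5 = 180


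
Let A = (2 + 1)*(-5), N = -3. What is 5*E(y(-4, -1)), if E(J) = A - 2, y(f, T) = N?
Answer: -85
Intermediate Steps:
y(f, T) = -3
A = -15 (A = 3*(-5) = -15)
E(J) = -17 (E(J) = -15 - 2 = -17)
5*E(y(-4, -1)) = 5*(-17) = -85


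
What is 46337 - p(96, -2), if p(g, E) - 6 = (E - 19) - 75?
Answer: 46427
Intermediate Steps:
p(g, E) = -88 + E (p(g, E) = 6 + ((E - 19) - 75) = 6 + ((-19 + E) - 75) = 6 + (-94 + E) = -88 + E)
46337 - p(96, -2) = 46337 - (-88 - 2) = 46337 - 1*(-90) = 46337 + 90 = 46427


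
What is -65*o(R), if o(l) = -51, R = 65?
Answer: 3315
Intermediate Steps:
-65*o(R) = -65*(-51) = 3315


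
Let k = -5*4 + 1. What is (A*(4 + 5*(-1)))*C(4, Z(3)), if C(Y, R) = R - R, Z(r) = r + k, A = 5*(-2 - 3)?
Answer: 0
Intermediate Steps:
k = -19 (k = -20 + 1 = -19)
A = -25 (A = 5*(-5) = -25)
Z(r) = -19 + r (Z(r) = r - 19 = -19 + r)
C(Y, R) = 0
(A*(4 + 5*(-1)))*C(4, Z(3)) = -25*(4 + 5*(-1))*0 = -25*(4 - 5)*0 = -25*(-1)*0 = 25*0 = 0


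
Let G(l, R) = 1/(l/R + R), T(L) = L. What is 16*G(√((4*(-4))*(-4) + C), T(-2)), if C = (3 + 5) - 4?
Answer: 32/13 - 16*√17/13 ≈ -2.6131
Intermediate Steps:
C = 4 (C = 8 - 4 = 4)
G(l, R) = 1/(R + l/R)
16*G(√((4*(-4))*(-4) + C), T(-2)) = 16*(-2/(√((4*(-4))*(-4) + 4) + (-2)²)) = 16*(-2/(√(-16*(-4) + 4) + 4)) = 16*(-2/(√(64 + 4) + 4)) = 16*(-2/(√68 + 4)) = 16*(-2/(2*√17 + 4)) = 16*(-2/(4 + 2*√17)) = -32/(4 + 2*√17)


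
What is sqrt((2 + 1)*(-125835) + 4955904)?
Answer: 3*sqrt(508711) ≈ 2139.7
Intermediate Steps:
sqrt((2 + 1)*(-125835) + 4955904) = sqrt(3*(-125835) + 4955904) = sqrt(-377505 + 4955904) = sqrt(4578399) = 3*sqrt(508711)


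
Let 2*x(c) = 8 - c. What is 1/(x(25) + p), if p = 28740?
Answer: 2/57463 ≈ 3.4805e-5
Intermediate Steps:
x(c) = 4 - c/2 (x(c) = (8 - c)/2 = 4 - c/2)
1/(x(25) + p) = 1/((4 - 1/2*25) + 28740) = 1/((4 - 25/2) + 28740) = 1/(-17/2 + 28740) = 1/(57463/2) = 2/57463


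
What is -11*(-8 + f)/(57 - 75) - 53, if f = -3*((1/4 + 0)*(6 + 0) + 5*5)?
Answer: -3833/36 ≈ -106.47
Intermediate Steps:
f = -159/2 (f = -3*((¼ + 0)*6 + 25) = -3*((¼)*6 + 25) = -3*(3/2 + 25) = -3*53/2 = -159/2 ≈ -79.500)
-11*(-8 + f)/(57 - 75) - 53 = -11*(-8 - 159/2)/(57 - 75) - 53 = -(-1925)/(2*(-18)) - 53 = -(-1925)*(-1)/(2*18) - 53 = -11*175/36 - 53 = -1925/36 - 53 = -3833/36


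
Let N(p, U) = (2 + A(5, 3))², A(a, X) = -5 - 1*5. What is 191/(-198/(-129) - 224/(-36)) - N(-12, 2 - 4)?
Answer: -118211/3002 ≈ -39.377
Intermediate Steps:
A(a, X) = -10 (A(a, X) = -5 - 5 = -10)
N(p, U) = 64 (N(p, U) = (2 - 10)² = (-8)² = 64)
191/(-198/(-129) - 224/(-36)) - N(-12, 2 - 4) = 191/(-198/(-129) - 224/(-36)) - 1*64 = 191/(-198*(-1/129) - 224*(-1/36)) - 64 = 191/(66/43 + 56/9) - 64 = 191/(3002/387) - 64 = 191*(387/3002) - 64 = 73917/3002 - 64 = -118211/3002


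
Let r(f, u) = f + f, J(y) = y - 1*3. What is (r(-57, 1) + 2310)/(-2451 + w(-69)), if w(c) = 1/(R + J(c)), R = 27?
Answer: -24705/27574 ≈ -0.89595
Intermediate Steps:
J(y) = -3 + y (J(y) = y - 3 = -3 + y)
r(f, u) = 2*f
w(c) = 1/(24 + c) (w(c) = 1/(27 + (-3 + c)) = 1/(24 + c))
(r(-57, 1) + 2310)/(-2451 + w(-69)) = (2*(-57) + 2310)/(-2451 + 1/(24 - 69)) = (-114 + 2310)/(-2451 + 1/(-45)) = 2196/(-2451 - 1/45) = 2196/(-110296/45) = 2196*(-45/110296) = -24705/27574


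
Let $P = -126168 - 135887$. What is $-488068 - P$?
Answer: $-226013$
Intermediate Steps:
$P = -262055$ ($P = -126168 - 135887 = -262055$)
$-488068 - P = -488068 - -262055 = -488068 + 262055 = -226013$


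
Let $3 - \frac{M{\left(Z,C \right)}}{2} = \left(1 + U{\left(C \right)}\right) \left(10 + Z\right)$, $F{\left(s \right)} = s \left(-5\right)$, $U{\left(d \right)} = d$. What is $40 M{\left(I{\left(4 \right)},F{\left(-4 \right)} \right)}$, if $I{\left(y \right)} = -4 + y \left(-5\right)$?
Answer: $23760$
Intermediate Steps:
$F{\left(s \right)} = - 5 s$
$I{\left(y \right)} = -4 - 5 y$
$M{\left(Z,C \right)} = 6 - 2 \left(1 + C\right) \left(10 + Z\right)$
$40 M{\left(I{\left(4 \right)},F{\left(-4 \right)} \right)} = 40 \left(-14 - 20 \left(\left(-5\right) \left(-4\right)\right) - 2 \left(-4 - 20\right) - 2 \left(\left(-5\right) \left(-4\right)\right) \left(-4 - 20\right)\right) = 40 \left(-14 - 400 - 2 \left(-4 - 20\right) - 40 \left(-4 - 20\right)\right) = 40 \left(-14 - 400 - -48 - 40 \left(-24\right)\right) = 40 \left(-14 - 400 + 48 + 960\right) = 40 \cdot 594 = 23760$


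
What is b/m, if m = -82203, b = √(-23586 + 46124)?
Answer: -√22538/82203 ≈ -0.0018263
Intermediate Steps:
b = √22538 ≈ 150.13
b/m = √22538/(-82203) = √22538*(-1/82203) = -√22538/82203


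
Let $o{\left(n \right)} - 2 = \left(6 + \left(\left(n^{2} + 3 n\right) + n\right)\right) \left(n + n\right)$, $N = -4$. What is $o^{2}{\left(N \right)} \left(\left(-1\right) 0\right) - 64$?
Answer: $-64$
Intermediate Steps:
$o{\left(n \right)} = 2 + 2 n \left(6 + n^{2} + 4 n\right)$ ($o{\left(n \right)} = 2 + \left(6 + \left(\left(n^{2} + 3 n\right) + n\right)\right) \left(n + n\right) = 2 + \left(6 + \left(n^{2} + 4 n\right)\right) 2 n = 2 + \left(6 + n^{2} + 4 n\right) 2 n = 2 + 2 n \left(6 + n^{2} + 4 n\right)$)
$o^{2}{\left(N \right)} \left(\left(-1\right) 0\right) - 64 = \left(2 + 2 \left(-4\right)^{3} + 8 \left(-4\right)^{2} + 12 \left(-4\right)\right)^{2} \left(\left(-1\right) 0\right) - 64 = \left(2 + 2 \left(-64\right) + 8 \cdot 16 - 48\right)^{2} \cdot 0 - 64 = \left(2 - 128 + 128 - 48\right)^{2} \cdot 0 - 64 = \left(-46\right)^{2} \cdot 0 - 64 = 2116 \cdot 0 - 64 = 0 - 64 = -64$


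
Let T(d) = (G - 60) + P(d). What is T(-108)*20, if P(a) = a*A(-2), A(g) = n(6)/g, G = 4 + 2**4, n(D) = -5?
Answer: -6200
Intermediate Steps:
G = 20 (G = 4 + 16 = 20)
A(g) = -5/g
P(a) = 5*a/2 (P(a) = a*(-5/(-2)) = a*(-5*(-1/2)) = a*(5/2) = 5*a/2)
T(d) = -40 + 5*d/2 (T(d) = (20 - 60) + 5*d/2 = -40 + 5*d/2)
T(-108)*20 = (-40 + (5/2)*(-108))*20 = (-40 - 270)*20 = -310*20 = -6200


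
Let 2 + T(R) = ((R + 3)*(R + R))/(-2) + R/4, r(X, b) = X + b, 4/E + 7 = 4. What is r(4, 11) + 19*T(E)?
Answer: 116/9 ≈ 12.889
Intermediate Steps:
E = -4/3 (E = 4/(-7 + 4) = 4/(-3) = 4*(-⅓) = -4/3 ≈ -1.3333)
T(R) = -2 + R/4 - R*(3 + R) (T(R) = -2 + (((R + 3)*(R + R))/(-2) + R/4) = -2 + (((3 + R)*(2*R))*(-½) + R*(¼)) = -2 + ((2*R*(3 + R))*(-½) + R/4) = -2 + (-R*(3 + R) + R/4) = -2 + (R/4 - R*(3 + R)) = -2 + R/4 - R*(3 + R))
r(4, 11) + 19*T(E) = (4 + 11) + 19*(-2 - (-4/3)² - 11/4*(-4/3)) = 15 + 19*(-2 - 1*16/9 + 11/3) = 15 + 19*(-2 - 16/9 + 11/3) = 15 + 19*(-⅑) = 15 - 19/9 = 116/9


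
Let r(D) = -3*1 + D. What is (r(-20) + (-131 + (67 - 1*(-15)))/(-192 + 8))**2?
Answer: 17497489/33856 ≈ 516.82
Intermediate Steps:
r(D) = -3 + D
(r(-20) + (-131 + (67 - 1*(-15)))/(-192 + 8))**2 = ((-3 - 20) + (-131 + (67 - 1*(-15)))/(-192 + 8))**2 = (-23 + (-131 + (67 + 15))/(-184))**2 = (-23 + (-131 + 82)*(-1/184))**2 = (-23 - 49*(-1/184))**2 = (-23 + 49/184)**2 = (-4183/184)**2 = 17497489/33856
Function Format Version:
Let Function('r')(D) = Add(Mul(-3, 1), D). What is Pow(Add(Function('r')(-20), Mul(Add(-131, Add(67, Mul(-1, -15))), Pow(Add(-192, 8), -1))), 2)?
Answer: Rational(17497489, 33856) ≈ 516.82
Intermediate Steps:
Function('r')(D) = Add(-3, D)
Pow(Add(Function('r')(-20), Mul(Add(-131, Add(67, Mul(-1, -15))), Pow(Add(-192, 8), -1))), 2) = Pow(Add(Add(-3, -20), Mul(Add(-131, Add(67, Mul(-1, -15))), Pow(Add(-192, 8), -1))), 2) = Pow(Add(-23, Mul(Add(-131, Add(67, 15)), Pow(-184, -1))), 2) = Pow(Add(-23, Mul(Add(-131, 82), Rational(-1, 184))), 2) = Pow(Add(-23, Mul(-49, Rational(-1, 184))), 2) = Pow(Add(-23, Rational(49, 184)), 2) = Pow(Rational(-4183, 184), 2) = Rational(17497489, 33856)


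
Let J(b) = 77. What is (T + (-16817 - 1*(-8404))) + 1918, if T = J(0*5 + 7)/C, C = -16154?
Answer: -104920307/16154 ≈ -6495.0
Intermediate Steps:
T = -77/16154 (T = 77/(-16154) = 77*(-1/16154) = -77/16154 ≈ -0.0047666)
(T + (-16817 - 1*(-8404))) + 1918 = (-77/16154 + (-16817 - 1*(-8404))) + 1918 = (-77/16154 + (-16817 + 8404)) + 1918 = (-77/16154 - 8413) + 1918 = -135903679/16154 + 1918 = -104920307/16154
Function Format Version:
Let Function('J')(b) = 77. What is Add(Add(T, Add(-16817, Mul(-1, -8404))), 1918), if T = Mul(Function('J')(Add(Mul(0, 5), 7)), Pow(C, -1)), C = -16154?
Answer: Rational(-104920307, 16154) ≈ -6495.0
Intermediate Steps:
T = Rational(-77, 16154) (T = Mul(77, Pow(-16154, -1)) = Mul(77, Rational(-1, 16154)) = Rational(-77, 16154) ≈ -0.0047666)
Add(Add(T, Add(-16817, Mul(-1, -8404))), 1918) = Add(Add(Rational(-77, 16154), Add(-16817, Mul(-1, -8404))), 1918) = Add(Add(Rational(-77, 16154), Add(-16817, 8404)), 1918) = Add(Add(Rational(-77, 16154), -8413), 1918) = Add(Rational(-135903679, 16154), 1918) = Rational(-104920307, 16154)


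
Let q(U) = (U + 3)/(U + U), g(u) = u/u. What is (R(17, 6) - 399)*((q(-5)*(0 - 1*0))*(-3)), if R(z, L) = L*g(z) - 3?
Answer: 0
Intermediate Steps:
g(u) = 1
q(U) = (3 + U)/(2*U) (q(U) = (3 + U)/((2*U)) = (3 + U)*(1/(2*U)) = (3 + U)/(2*U))
R(z, L) = -3 + L (R(z, L) = L*1 - 3 = L - 3 = -3 + L)
(R(17, 6) - 399)*((q(-5)*(0 - 1*0))*(-3)) = ((-3 + 6) - 399)*((((½)*(3 - 5)/(-5))*(0 - 1*0))*(-3)) = (3 - 399)*((((½)*(-⅕)*(-2))*(0 + 0))*(-3)) = -396*(⅕)*0*(-3) = -0*(-3) = -396*0 = 0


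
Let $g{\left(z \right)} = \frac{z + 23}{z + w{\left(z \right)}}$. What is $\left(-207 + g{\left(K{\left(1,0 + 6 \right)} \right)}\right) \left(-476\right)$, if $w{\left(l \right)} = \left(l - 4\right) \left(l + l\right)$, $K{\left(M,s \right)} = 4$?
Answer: $95319$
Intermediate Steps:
$w{\left(l \right)} = 2 l \left(-4 + l\right)$ ($w{\left(l \right)} = \left(-4 + l\right) 2 l = 2 l \left(-4 + l\right)$)
$g{\left(z \right)} = \frac{23 + z}{z + 2 z \left(-4 + z\right)}$ ($g{\left(z \right)} = \frac{z + 23}{z + 2 z \left(-4 + z\right)} = \frac{23 + z}{z + 2 z \left(-4 + z\right)}$)
$\left(-207 + g{\left(K{\left(1,0 + 6 \right)} \right)}\right) \left(-476\right) = \left(-207 + \frac{23 + 4}{4 \left(-7 + 2 \cdot 4\right)}\right) \left(-476\right) = \left(-207 + \frac{1}{4} \frac{1}{-7 + 8} \cdot 27\right) \left(-476\right) = \left(-207 + \frac{1}{4} \cdot 1^{-1} \cdot 27\right) \left(-476\right) = \left(-207 + \frac{1}{4} \cdot 1 \cdot 27\right) \left(-476\right) = \left(-207 + \frac{27}{4}\right) \left(-476\right) = \left(- \frac{801}{4}\right) \left(-476\right) = 95319$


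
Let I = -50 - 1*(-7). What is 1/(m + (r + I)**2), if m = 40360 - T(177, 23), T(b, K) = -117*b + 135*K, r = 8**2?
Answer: 1/58405 ≈ 1.7122e-5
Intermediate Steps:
r = 64
I = -43 (I = -50 + 7 = -43)
m = 57964 (m = 40360 - (-117*177 + 135*23) = 40360 - (-20709 + 3105) = 40360 - 1*(-17604) = 40360 + 17604 = 57964)
1/(m + (r + I)**2) = 1/(57964 + (64 - 43)**2) = 1/(57964 + 21**2) = 1/(57964 + 441) = 1/58405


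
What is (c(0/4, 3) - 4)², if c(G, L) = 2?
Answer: 4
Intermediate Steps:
(c(0/4, 3) - 4)² = (2 - 4)² = (-2)² = 4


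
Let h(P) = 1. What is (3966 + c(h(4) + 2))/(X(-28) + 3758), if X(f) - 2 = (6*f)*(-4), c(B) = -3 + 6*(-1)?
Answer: 3957/4432 ≈ 0.89283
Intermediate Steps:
c(B) = -9 (c(B) = -3 - 6 = -9)
X(f) = 2 - 24*f (X(f) = 2 + (6*f)*(-4) = 2 - 24*f)
(3966 + c(h(4) + 2))/(X(-28) + 3758) = (3966 - 9)/((2 - 24*(-28)) + 3758) = 3957/((2 + 672) + 3758) = 3957/(674 + 3758) = 3957/4432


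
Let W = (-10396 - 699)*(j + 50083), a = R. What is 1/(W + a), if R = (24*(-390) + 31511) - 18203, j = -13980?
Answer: -1/400558837 ≈ -2.4965e-9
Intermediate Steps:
R = 3948 (R = (-9360 + 31511) - 18203 = 22151 - 18203 = 3948)
a = 3948
W = -400562785 (W = (-10396 - 699)*(-13980 + 50083) = -11095*36103 = -400562785)
1/(W + a) = 1/(-400562785 + 3948) = 1/(-400558837) = -1/400558837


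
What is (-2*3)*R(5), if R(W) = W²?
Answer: -150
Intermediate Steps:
(-2*3)*R(5) = -2*3*5² = -6*25 = -150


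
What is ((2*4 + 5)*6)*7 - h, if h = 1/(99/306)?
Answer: 5972/11 ≈ 542.91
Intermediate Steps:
h = 34/11 (h = 1/(99*(1/306)) = 1/(11/34) = 34/11 ≈ 3.0909)
((2*4 + 5)*6)*7 - h = ((2*4 + 5)*6)*7 - 1*34/11 = ((8 + 5)*6)*7 - 34/11 = (13*6)*7 - 34/11 = 78*7 - 34/11 = 546 - 34/11 = 5972/11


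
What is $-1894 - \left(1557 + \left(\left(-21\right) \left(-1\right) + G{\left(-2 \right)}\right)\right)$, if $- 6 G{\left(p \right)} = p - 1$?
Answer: $- \frac{6945}{2} \approx -3472.5$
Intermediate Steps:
$G{\left(p \right)} = \frac{1}{6} - \frac{p}{6}$ ($G{\left(p \right)} = - \frac{p - 1}{6} = - \frac{-1 + p}{6} = \frac{1}{6} - \frac{p}{6}$)
$-1894 - \left(1557 + \left(\left(-21\right) \left(-1\right) + G{\left(-2 \right)}\right)\right) = -1894 - \left(1557 + \left(\left(-21\right) \left(-1\right) + \left(\frac{1}{6} - - \frac{1}{3}\right)\right)\right) = -1894 - \left(1557 + \left(21 + \left(\frac{1}{6} + \frac{1}{3}\right)\right)\right) = -1894 - \left(1557 + \left(21 + \frac{1}{2}\right)\right) = -1894 - \left(1557 + \frac{43}{2}\right) = -1894 - \frac{3157}{2} = - \frac{6945}{2}$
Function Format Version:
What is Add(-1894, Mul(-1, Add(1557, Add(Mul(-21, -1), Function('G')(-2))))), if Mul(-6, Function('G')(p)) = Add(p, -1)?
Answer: Rational(-6945, 2) ≈ -3472.5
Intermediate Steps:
Function('G')(p) = Add(Rational(1, 6), Mul(Rational(-1, 6), p)) (Function('G')(p) = Mul(Rational(-1, 6), Add(p, -1)) = Mul(Rational(-1, 6), Add(-1, p)) = Add(Rational(1, 6), Mul(Rational(-1, 6), p)))
Add(-1894, Mul(-1, Add(1557, Add(Mul(-21, -1), Function('G')(-2))))) = Add(-1894, Mul(-1, Add(1557, Add(Mul(-21, -1), Add(Rational(1, 6), Mul(Rational(-1, 6), -2)))))) = Add(-1894, Mul(-1, Add(1557, Add(21, Add(Rational(1, 6), Rational(1, 3)))))) = Add(-1894, Mul(-1, Add(1557, Add(21, Rational(1, 2))))) = Add(-1894, Mul(-1, Add(1557, Rational(43, 2)))) = Add(-1894, Mul(-1, Rational(3157, 2))) = Add(-1894, Rational(-3157, 2)) = Rational(-6945, 2)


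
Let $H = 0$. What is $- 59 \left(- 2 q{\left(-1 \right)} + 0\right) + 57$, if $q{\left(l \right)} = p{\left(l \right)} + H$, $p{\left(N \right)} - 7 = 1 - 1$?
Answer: $883$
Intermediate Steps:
$p{\left(N \right)} = 7$ ($p{\left(N \right)} = 7 + \left(1 - 1\right) = 7 + 0 = 7$)
$q{\left(l \right)} = 7$ ($q{\left(l \right)} = 7 + 0 = 7$)
$- 59 \left(- 2 q{\left(-1 \right)} + 0\right) + 57 = - 59 \left(\left(-2\right) 7 + 0\right) + 57 = - 59 \left(-14 + 0\right) + 57 = \left(-59\right) \left(-14\right) + 57 = 826 + 57 = 883$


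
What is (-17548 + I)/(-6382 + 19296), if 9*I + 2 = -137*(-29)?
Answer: -153961/116226 ≈ -1.3247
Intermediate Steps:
I = 3971/9 (I = -2/9 + (-137*(-29))/9 = -2/9 + (⅑)*3973 = -2/9 + 3973/9 = 3971/9 ≈ 441.22)
(-17548 + I)/(-6382 + 19296) = (-17548 + 3971/9)/(-6382 + 19296) = -153961/9/12914 = -153961/9*1/12914 = -153961/116226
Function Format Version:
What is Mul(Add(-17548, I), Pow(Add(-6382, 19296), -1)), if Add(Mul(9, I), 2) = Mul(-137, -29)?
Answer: Rational(-153961, 116226) ≈ -1.3247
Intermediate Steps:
I = Rational(3971, 9) (I = Add(Rational(-2, 9), Mul(Rational(1, 9), Mul(-137, -29))) = Add(Rational(-2, 9), Mul(Rational(1, 9), 3973)) = Add(Rational(-2, 9), Rational(3973, 9)) = Rational(3971, 9) ≈ 441.22)
Mul(Add(-17548, I), Pow(Add(-6382, 19296), -1)) = Mul(Add(-17548, Rational(3971, 9)), Pow(Add(-6382, 19296), -1)) = Mul(Rational(-153961, 9), Pow(12914, -1)) = Mul(Rational(-153961, 9), Rational(1, 12914)) = Rational(-153961, 116226)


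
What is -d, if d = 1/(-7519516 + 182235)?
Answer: 1/7337281 ≈ 1.3629e-7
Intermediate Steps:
d = -1/7337281 (d = 1/(-7337281) = -1/7337281 ≈ -1.3629e-7)
-d = -1*(-1/7337281) = 1/7337281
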